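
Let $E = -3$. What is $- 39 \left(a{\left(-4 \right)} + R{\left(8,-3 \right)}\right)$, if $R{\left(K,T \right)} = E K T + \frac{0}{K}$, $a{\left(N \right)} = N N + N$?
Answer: $-3276$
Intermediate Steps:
$a{\left(N \right)} = N + N^{2}$ ($a{\left(N \right)} = N^{2} + N = N + N^{2}$)
$R{\left(K,T \right)} = - 3 K T$ ($R{\left(K,T \right)} = - 3 K T + \frac{0}{K} = - 3 K T + 0 = - 3 K T$)
$- 39 \left(a{\left(-4 \right)} + R{\left(8,-3 \right)}\right) = - 39 \left(- 4 \left(1 - 4\right) - 24 \left(-3\right)\right) = - 39 \left(\left(-4\right) \left(-3\right) + 72\right) = - 39 \left(12 + 72\right) = \left(-39\right) 84 = -3276$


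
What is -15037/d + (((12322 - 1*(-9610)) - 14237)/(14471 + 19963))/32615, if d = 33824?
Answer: -187636297511/422072750176 ≈ -0.44456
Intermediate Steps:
-15037/d + (((12322 - 1*(-9610)) - 14237)/(14471 + 19963))/32615 = -15037/33824 + (((12322 - 1*(-9610)) - 14237)/(14471 + 19963))/32615 = -15037*1/33824 + (((12322 + 9610) - 14237)/34434)*(1/32615) = -15037/33824 + ((21932 - 14237)*(1/34434))*(1/32615) = -15037/33824 + (7695*(1/34434))*(1/32615) = -15037/33824 + (855/3826)*(1/32615) = -15037/33824 + 171/24956998 = -187636297511/422072750176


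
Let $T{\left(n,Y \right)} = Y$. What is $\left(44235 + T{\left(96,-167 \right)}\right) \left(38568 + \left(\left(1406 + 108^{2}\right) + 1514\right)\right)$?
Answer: $2342302336$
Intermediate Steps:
$\left(44235 + T{\left(96,-167 \right)}\right) \left(38568 + \left(\left(1406 + 108^{2}\right) + 1514\right)\right) = \left(44235 - 167\right) \left(38568 + \left(\left(1406 + 108^{2}\right) + 1514\right)\right) = 44068 \left(38568 + \left(\left(1406 + 11664\right) + 1514\right)\right) = 44068 \left(38568 + \left(13070 + 1514\right)\right) = 44068 \left(38568 + 14584\right) = 44068 \cdot 53152 = 2342302336$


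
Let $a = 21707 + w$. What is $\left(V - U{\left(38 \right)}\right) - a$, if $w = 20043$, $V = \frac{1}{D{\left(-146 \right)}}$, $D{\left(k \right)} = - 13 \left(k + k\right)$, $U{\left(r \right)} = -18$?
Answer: $- \frac{158414671}{3796} \approx -41732.0$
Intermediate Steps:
$D{\left(k \right)} = - 26 k$ ($D{\left(k \right)} = - 13 \cdot 2 k = - 26 k$)
$V = \frac{1}{3796}$ ($V = \frac{1}{\left(-26\right) \left(-146\right)} = \frac{1}{3796} \approx 0.00026344$)
$a = 41750$ ($a = 21707 + 20043 = 41750$)
$\left(V - U{\left(38 \right)}\right) - a = \left(\frac{1}{3796} - -18\right) - 41750 = \left(\frac{1}{3796} + 18\right) - 41750 = \frac{68329}{3796} - 41750 = - \frac{158414671}{3796}$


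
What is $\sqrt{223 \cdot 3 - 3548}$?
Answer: $i \sqrt{2879} \approx 53.656 i$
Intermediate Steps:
$\sqrt{223 \cdot 3 - 3548} = \sqrt{669 - 3548} = \sqrt{-2879} = i \sqrt{2879}$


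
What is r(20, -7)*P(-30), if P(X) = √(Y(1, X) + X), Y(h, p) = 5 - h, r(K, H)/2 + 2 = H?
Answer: -18*I*√26 ≈ -91.782*I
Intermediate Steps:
r(K, H) = -4 + 2*H
P(X) = √(4 + X) (P(X) = √((5 - 1*1) + X) = √((5 - 1) + X) = √(4 + X))
r(20, -7)*P(-30) = (-4 + 2*(-7))*√(4 - 30) = (-4 - 14)*√(-26) = -18*I*√26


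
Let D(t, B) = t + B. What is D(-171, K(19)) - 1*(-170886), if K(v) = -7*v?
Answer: 170582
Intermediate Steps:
D(t, B) = B + t
D(-171, K(19)) - 1*(-170886) = (-7*19 - 171) - 1*(-170886) = (-133 - 171) + 170886 = -304 + 170886 = 170582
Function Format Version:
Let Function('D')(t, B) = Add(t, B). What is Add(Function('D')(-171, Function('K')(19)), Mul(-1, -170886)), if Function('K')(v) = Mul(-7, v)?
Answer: 170582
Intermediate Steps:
Function('D')(t, B) = Add(B, t)
Add(Function('D')(-171, Function('K')(19)), Mul(-1, -170886)) = Add(Add(Mul(-7, 19), -171), Mul(-1, -170886)) = Add(Add(-133, -171), 170886) = Add(-304, 170886) = 170582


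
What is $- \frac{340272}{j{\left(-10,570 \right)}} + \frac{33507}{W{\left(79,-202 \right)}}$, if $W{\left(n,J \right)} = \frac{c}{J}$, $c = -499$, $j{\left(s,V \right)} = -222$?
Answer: $\frac{278730606}{18463} \approx 15097.0$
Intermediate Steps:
$W{\left(n,J \right)} = - \frac{499}{J}$
$- \frac{340272}{j{\left(-10,570 \right)}} + \frac{33507}{W{\left(79,-202 \right)}} = - \frac{340272}{-222} + \frac{33507}{\left(-499\right) \frac{1}{-202}} = \left(-340272\right) \left(- \frac{1}{222}\right) + \frac{33507}{\left(-499\right) \left(- \frac{1}{202}\right)} = \frac{56712}{37} + \frac{33507}{\frac{499}{202}} = \frac{56712}{37} + 33507 \cdot \frac{202}{499} = \frac{56712}{37} + \frac{6768414}{499} = \frac{278730606}{18463}$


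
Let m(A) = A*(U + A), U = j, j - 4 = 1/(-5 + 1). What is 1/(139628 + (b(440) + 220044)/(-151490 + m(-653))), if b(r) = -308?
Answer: 1089881/152178783212 ≈ 7.1618e-6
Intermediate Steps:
j = 15/4 (j = 4 + 1/(-5 + 1) = 4 + 1/(-4) = 4 - ¼ = 15/4 ≈ 3.7500)
U = 15/4 ≈ 3.7500
m(A) = A*(15/4 + A)
1/(139628 + (b(440) + 220044)/(-151490 + m(-653))) = 1/(139628 + (-308 + 220044)/(-151490 + (¼)*(-653)*(15 + 4*(-653)))) = 1/(139628 + 219736/(-151490 + (¼)*(-653)*(15 - 2612))) = 1/(139628 + 219736/(-151490 + (¼)*(-653)*(-2597))) = 1/(139628 + 219736/(-151490 + 1695841/4)) = 1/(139628 + 219736/(1089881/4)) = 1/(139628 + 219736*(4/1089881)) = 1/(139628 + 878944/1089881) = 1/(152178783212/1089881) = 1089881/152178783212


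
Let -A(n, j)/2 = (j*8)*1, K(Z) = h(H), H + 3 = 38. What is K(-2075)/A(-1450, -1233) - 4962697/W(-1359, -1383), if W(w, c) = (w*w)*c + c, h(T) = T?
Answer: 31217068271/8398333906128 ≈ 0.0037171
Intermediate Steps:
H = 35 (H = -3 + 38 = 35)
K(Z) = 35
W(w, c) = c + c*w² (W(w, c) = w²*c + c = c*w² + c = c + c*w²)
A(n, j) = -16*j (A(n, j) = -2*j*8 = -2*8*j = -16*j)
K(-2075)/A(-1450, -1233) - 4962697/W(-1359, -1383) = 35/((-16*(-1233))) - 4962697*(-1/(1383*(1 + (-1359)²))) = 35/19728 - 4962697*(-1/(1383*(1 + 1846881))) = 35*(1/19728) - 4962697/((-1383*1846882)) = 35/19728 - 4962697/(-2554237806) = 35/19728 - 4962697*(-1/2554237806) = 35/19728 + 4962697/2554237806 = 31217068271/8398333906128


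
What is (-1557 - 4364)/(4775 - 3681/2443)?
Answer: -14465003/11661644 ≈ -1.2404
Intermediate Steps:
(-1557 - 4364)/(4775 - 3681/2443) = -5921/(4775 - 3681*1/2443) = -5921/(4775 - 3681/2443) = -5921/11661644/2443 = -5921*2443/11661644 = -14465003/11661644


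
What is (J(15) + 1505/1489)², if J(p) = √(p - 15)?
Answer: 2265025/2217121 ≈ 1.0216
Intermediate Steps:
J(p) = √(-15 + p)
(J(15) + 1505/1489)² = (√(-15 + 15) + 1505/1489)² = (√0 + 1505*(1/1489))² = (0 + 1505/1489)² = (1505/1489)² = 2265025/2217121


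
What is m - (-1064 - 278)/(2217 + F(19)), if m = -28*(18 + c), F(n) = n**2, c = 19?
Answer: -1334733/1289 ≈ -1035.5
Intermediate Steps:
m = -1036 (m = -28*(18 + 19) = -28*37 = -1036)
m - (-1064 - 278)/(2217 + F(19)) = -1036 - (-1064 - 278)/(2217 + 19**2) = -1036 - (-1342)/(2217 + 361) = -1036 - (-1342)/2578 = -1036 - 1*(-671/1289) = -1036 + 671/1289 = -1334733/1289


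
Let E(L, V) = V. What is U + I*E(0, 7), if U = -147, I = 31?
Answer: 70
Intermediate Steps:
U + I*E(0, 7) = -147 + 31*7 = -147 + 217 = 70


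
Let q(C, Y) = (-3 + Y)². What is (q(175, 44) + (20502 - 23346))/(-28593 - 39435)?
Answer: 1163/68028 ≈ 0.017096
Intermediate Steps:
(q(175, 44) + (20502 - 23346))/(-28593 - 39435) = ((-3 + 44)² + (20502 - 23346))/(-28593 - 39435) = (41² - 2844)/(-68028) = (1681 - 2844)*(-1/68028) = -1163*(-1/68028) = 1163/68028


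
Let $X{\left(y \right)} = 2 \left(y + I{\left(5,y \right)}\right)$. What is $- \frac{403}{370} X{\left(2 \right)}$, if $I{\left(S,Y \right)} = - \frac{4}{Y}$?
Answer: $0$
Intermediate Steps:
$X{\left(y \right)} = - \frac{8}{y} + 2 y$ ($X{\left(y \right)} = 2 \left(y - \frac{4}{y}\right) = - \frac{8}{y} + 2 y$)
$- \frac{403}{370} X{\left(2 \right)} = - \frac{403}{370} \left(- \frac{8}{2} + 2 \cdot 2\right) = \left(-403\right) \frac{1}{370} \left(\left(-8\right) \frac{1}{2} + 4\right) = - \frac{403 \left(-4 + 4\right)}{370} = \left(- \frac{403}{370}\right) 0 = 0$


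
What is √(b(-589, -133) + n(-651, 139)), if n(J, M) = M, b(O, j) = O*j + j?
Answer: √78343 ≈ 279.90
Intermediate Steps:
b(O, j) = j + O*j
√(b(-589, -133) + n(-651, 139)) = √(-133*(1 - 589) + 139) = √(-133*(-588) + 139) = √(78204 + 139) = √78343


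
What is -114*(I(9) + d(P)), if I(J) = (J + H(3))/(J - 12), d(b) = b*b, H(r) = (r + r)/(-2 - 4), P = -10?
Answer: -11096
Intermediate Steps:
H(r) = -r/3 (H(r) = (2*r)/(-6) = (2*r)*(-⅙) = -r/3)
d(b) = b²
I(J) = (-1 + J)/(-12 + J) (I(J) = (J - ⅓*3)/(J - 12) = (J - 1)/(-12 + J) = (-1 + J)/(-12 + J))
-114*(I(9) + d(P)) = -114*((-1 + 9)/(-12 + 9) + (-10)²) = -114*(8/(-3) + 100) = -114*(-⅓*8 + 100) = -114*(-8/3 + 100) = -114*292/3 = -11096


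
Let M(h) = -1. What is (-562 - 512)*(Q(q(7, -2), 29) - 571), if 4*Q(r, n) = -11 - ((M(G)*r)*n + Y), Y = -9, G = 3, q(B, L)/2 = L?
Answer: 644937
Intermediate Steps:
q(B, L) = 2*L
Q(r, n) = -1/2 + n*r/4 (Q(r, n) = (-11 - ((-r)*n - 9))/4 = (-11 - (-n*r - 9))/4 = (-11 - (-9 - n*r))/4 = (-11 + (9 + n*r))/4 = (-2 + n*r)/4 = -1/2 + n*r/4)
(-562 - 512)*(Q(q(7, -2), 29) - 571) = (-562 - 512)*((-1/2 + (1/4)*29*(2*(-2))) - 571) = -1074*((-1/2 + (1/4)*29*(-4)) - 571) = -1074*((-1/2 - 29) - 571) = -1074*(-59/2 - 571) = -1074*(-1201/2) = 644937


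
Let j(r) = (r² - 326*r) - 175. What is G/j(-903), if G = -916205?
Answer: -39835/48244 ≈ -0.82570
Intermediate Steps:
j(r) = -175 + r² - 326*r
G/j(-903) = -916205/(-175 + (-903)² - 326*(-903)) = -916205/(-175 + 815409 + 294378) = -916205/1109612 = -916205*1/1109612 = -39835/48244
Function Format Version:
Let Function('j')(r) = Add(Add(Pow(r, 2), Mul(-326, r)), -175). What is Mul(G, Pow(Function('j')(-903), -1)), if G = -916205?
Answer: Rational(-39835, 48244) ≈ -0.82570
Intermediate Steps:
Function('j')(r) = Add(-175, Pow(r, 2), Mul(-326, r))
Mul(G, Pow(Function('j')(-903), -1)) = Mul(-916205, Pow(Add(-175, Pow(-903, 2), Mul(-326, -903)), -1)) = Mul(-916205, Pow(Add(-175, 815409, 294378), -1)) = Mul(-916205, Pow(1109612, -1)) = Mul(-916205, Rational(1, 1109612)) = Rational(-39835, 48244)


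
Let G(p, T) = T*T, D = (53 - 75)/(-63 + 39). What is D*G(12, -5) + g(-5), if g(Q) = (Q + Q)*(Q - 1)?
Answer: 995/12 ≈ 82.917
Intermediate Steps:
g(Q) = 2*Q*(-1 + Q) (g(Q) = (2*Q)*(-1 + Q) = 2*Q*(-1 + Q))
D = 11/12 (D = -22/(-24) = -22*(-1/24) = 11/12 ≈ 0.91667)
G(p, T) = T²
D*G(12, -5) + g(-5) = (11/12)*(-5)² + 2*(-5)*(-1 - 5) = (11/12)*25 + 2*(-5)*(-6) = 275/12 + 60 = 995/12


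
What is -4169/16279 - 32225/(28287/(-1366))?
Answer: 716473070147/460484073 ≈ 1555.9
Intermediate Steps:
-4169/16279 - 32225/(28287/(-1366)) = -4169*1/16279 - 32225/(28287*(-1/1366)) = -4169/16279 - 32225/(-28287/1366) = -4169/16279 - 32225*(-1366/28287) = -4169/16279 + 44019350/28287 = 716473070147/460484073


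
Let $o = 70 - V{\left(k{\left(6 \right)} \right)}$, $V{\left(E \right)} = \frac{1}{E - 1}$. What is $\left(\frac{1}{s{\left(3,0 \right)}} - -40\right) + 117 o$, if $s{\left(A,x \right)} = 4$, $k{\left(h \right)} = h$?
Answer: $\frac{164137}{20} \approx 8206.8$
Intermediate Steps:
$V{\left(E \right)} = \frac{1}{-1 + E}$
$o = \frac{349}{5}$ ($o = 70 - \frac{1}{-1 + 6} = 70 - \frac{1}{5} = \frac{349}{5} \approx 69.8$)
$\left(\frac{1}{s{\left(3,0 \right)}} - -40\right) + 117 o = \left(\frac{1}{4} - -40\right) + 117 \cdot \frac{349}{5} = \left(\frac{1}{4} + 40\right) + \frac{40833}{5} = \frac{161}{4} + \frac{40833}{5} = \frac{164137}{20}$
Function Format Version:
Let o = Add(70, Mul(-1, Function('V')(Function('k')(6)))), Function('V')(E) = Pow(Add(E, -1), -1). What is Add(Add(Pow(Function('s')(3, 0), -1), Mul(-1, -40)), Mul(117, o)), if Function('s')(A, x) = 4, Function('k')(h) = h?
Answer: Rational(164137, 20) ≈ 8206.8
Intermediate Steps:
Function('V')(E) = Pow(Add(-1, E), -1)
o = Rational(349, 5) (o = Add(70, Mul(-1, Pow(Add(-1, 6), -1))) = Add(70, Mul(-1, Pow(5, -1))) = Add(70, Mul(-1, Rational(1, 5))) = Add(70, Rational(-1, 5)) = Rational(349, 5) ≈ 69.800)
Add(Add(Pow(Function('s')(3, 0), -1), Mul(-1, -40)), Mul(117, o)) = Add(Add(Pow(4, -1), Mul(-1, -40)), Mul(117, Rational(349, 5))) = Add(Add(Rational(1, 4), 40), Rational(40833, 5)) = Add(Rational(161, 4), Rational(40833, 5)) = Rational(164137, 20)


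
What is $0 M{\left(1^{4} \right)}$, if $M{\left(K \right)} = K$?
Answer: $0$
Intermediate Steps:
$0 M{\left(1^{4} \right)} = 0 \cdot 1^{4} = 0 \cdot 1 = 0$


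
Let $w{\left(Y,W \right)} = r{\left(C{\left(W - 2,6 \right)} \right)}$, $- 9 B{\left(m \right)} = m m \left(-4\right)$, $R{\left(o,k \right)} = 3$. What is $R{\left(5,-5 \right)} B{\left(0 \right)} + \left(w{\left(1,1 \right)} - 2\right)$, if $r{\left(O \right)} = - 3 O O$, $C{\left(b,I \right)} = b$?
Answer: $-5$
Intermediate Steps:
$B{\left(m \right)} = \frac{4 m^{2}}{9}$ ($B{\left(m \right)} = - \frac{m m \left(-4\right)}{9} = - \frac{m^{2} \left(-4\right)}{9} = - \frac{\left(-4\right) m^{2}}{9} = \frac{4 m^{2}}{9}$)
$r{\left(O \right)} = - 3 O^{2}$
$w{\left(Y,W \right)} = - 3 \left(-2 + W\right)^{2}$ ($w{\left(Y,W \right)} = - 3 \left(W - 2\right)^{2} = - 3 \left(-2 + W\right)^{2}$)
$R{\left(5,-5 \right)} B{\left(0 \right)} + \left(w{\left(1,1 \right)} - 2\right) = 3 \frac{4 \cdot 0^{2}}{9} - \left(2 + 3 \left(-2 + 1\right)^{2}\right) = 3 \cdot \frac{4}{9} \cdot 0 - \left(2 + 3 \left(-1\right)^{2}\right) = 3 \cdot 0 - 5 = 0 - 5 = -5$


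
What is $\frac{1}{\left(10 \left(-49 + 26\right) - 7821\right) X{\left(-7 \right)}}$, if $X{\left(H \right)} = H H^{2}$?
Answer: $\frac{1}{2761493} \approx 3.6212 \cdot 10^{-7}$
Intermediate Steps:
$X{\left(H \right)} = H^{3}$
$\frac{1}{\left(10 \left(-49 + 26\right) - 7821\right) X{\left(-7 \right)}} = \frac{1}{\left(10 \left(-49 + 26\right) - 7821\right) \left(-7\right)^{3}} = \frac{1}{\left(10 \left(-23\right) - 7821\right) \left(-343\right)} = \frac{1}{-230 - 7821} \left(- \frac{1}{343}\right) = \frac{1}{-8051} \left(- \frac{1}{343}\right) = \left(- \frac{1}{8051}\right) \left(- \frac{1}{343}\right) = \frac{1}{2761493}$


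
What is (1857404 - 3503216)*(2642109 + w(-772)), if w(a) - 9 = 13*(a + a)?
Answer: -4315394771352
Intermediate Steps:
w(a) = 9 + 26*a (w(a) = 9 + 13*(a + a) = 9 + 13*(2*a) = 9 + 26*a)
(1857404 - 3503216)*(2642109 + w(-772)) = (1857404 - 3503216)*(2642109 + (9 + 26*(-772))) = -1645812*(2642109 + (9 - 20072)) = -1645812*(2642109 - 20063) = -1645812*2622046 = -4315394771352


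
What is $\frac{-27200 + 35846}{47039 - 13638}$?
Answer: $\frac{8646}{33401} \approx 0.25885$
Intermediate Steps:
$\frac{-27200 + 35846}{47039 - 13638} = \frac{8646}{33401}$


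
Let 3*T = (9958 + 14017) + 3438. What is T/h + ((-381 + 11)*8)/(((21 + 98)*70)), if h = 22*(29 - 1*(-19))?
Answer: 21897301/2638944 ≈ 8.2977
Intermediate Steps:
h = 1056 (h = 22*(29 + 19) = 22*48 = 1056)
T = 27413/3 (T = ((9958 + 14017) + 3438)/3 = (23975 + 3438)/3 = (⅓)*27413 = 27413/3 ≈ 9137.7)
T/h + ((-381 + 11)*8)/(((21 + 98)*70)) = (27413/3)/1056 + ((-381 + 11)*8)/(((21 + 98)*70)) = (27413/3)*(1/1056) + (-370*8)/((119*70)) = 27413/3168 - 2960/8330 = 27413/3168 - 2960*1/8330 = 27413/3168 - 296/833 = 21897301/2638944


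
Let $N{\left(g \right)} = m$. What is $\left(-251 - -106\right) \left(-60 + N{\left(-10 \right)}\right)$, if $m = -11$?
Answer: $10295$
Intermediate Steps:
$N{\left(g \right)} = -11$
$\left(-251 - -106\right) \left(-60 + N{\left(-10 \right)}\right) = \left(-251 - -106\right) \left(-60 - 11\right) = \left(-251 + 106\right) \left(-71\right) = \left(-145\right) \left(-71\right) = 10295$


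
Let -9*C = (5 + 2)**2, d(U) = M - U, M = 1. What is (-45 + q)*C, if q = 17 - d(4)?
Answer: 1225/9 ≈ 136.11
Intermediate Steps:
d(U) = 1 - U
q = 20 (q = 17 - (1 - 1*4) = 17 - (1 - 4) = 17 - 1*(-3) = 17 + 3 = 20)
C = -49/9 (C = -(5 + 2)**2/9 = -1/9*7**2 = -1/9*49 = -49/9 ≈ -5.4444)
(-45 + q)*C = (-45 + 20)*(-49/9) = -25*(-49/9) = 1225/9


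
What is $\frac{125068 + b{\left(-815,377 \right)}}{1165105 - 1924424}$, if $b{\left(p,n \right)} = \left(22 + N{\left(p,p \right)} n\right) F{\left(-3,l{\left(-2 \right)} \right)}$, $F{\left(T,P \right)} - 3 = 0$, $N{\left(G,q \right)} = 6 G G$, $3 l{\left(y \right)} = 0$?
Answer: $- \frac{4507555984}{759319} \approx -5936.3$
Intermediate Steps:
$l{\left(y \right)} = 0$ ($l{\left(y \right)} = \frac{1}{3} \cdot 0 = 0$)
$N{\left(G,q \right)} = 6 G^{2}$
$F{\left(T,P \right)} = 3$ ($F{\left(T,P \right)} = 3 + 0 = 3$)
$b{\left(p,n \right)} = 66 + 18 n p^{2}$ ($b{\left(p,n \right)} = \left(22 + 6 p^{2} n\right) 3 = \left(22 + 6 n p^{2}\right) 3 = 66 + 18 n p^{2}$)
$\frac{125068 + b{\left(-815,377 \right)}}{1165105 - 1924424} = \frac{125068 + \left(66 + 18 \cdot 377 \left(-815\right)^{2}\right)}{1165105 - 1924424} = \frac{125068 + \left(66 + 18 \cdot 377 \cdot 664225\right)}{-759319} = \left(125068 + \left(66 + 4507430850\right)\right) \left(- \frac{1}{759319}\right) = \left(125068 + 4507430916\right) \left(- \frac{1}{759319}\right) = 4507555984 \left(- \frac{1}{759319}\right) = - \frac{4507555984}{759319}$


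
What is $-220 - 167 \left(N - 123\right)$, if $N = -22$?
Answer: $23995$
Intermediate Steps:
$-220 - 167 \left(N - 123\right) = -220 - 167 \left(-22 - 123\right) = -220 - -24215 = -220 + 24215 = 23995$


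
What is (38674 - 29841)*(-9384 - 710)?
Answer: -89160302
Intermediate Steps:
(38674 - 29841)*(-9384 - 710) = 8833*(-10094) = -89160302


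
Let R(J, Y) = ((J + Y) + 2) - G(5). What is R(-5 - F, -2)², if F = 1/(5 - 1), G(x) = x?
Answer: 1681/16 ≈ 105.06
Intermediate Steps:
F = ¼ (F = 1/4 = ¼ ≈ 0.25000)
R(J, Y) = -3 + J + Y (R(J, Y) = ((J + Y) + 2) - 1*5 = (2 + J + Y) - 5 = -3 + J + Y)
R(-5 - F, -2)² = (-3 + (-5 - 1*¼) - 2)² = (-3 + (-5 - ¼) - 2)² = (-3 - 21/4 - 2)² = (-41/4)² = 1681/16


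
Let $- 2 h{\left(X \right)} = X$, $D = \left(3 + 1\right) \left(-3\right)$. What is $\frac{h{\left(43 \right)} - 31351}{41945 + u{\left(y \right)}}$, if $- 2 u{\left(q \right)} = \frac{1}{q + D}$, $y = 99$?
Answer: $- \frac{5458815}{7298429} \approx -0.74794$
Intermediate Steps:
$D = -12$ ($D = 4 \left(-3\right) = -12$)
$h{\left(X \right)} = - \frac{X}{2}$
$u{\left(q \right)} = - \frac{1}{2 \left(-12 + q\right)}$ ($u{\left(q \right)} = - \frac{1}{2 \left(q - 12\right)} = - \frac{1}{2 \left(-12 + q\right)}$)
$\frac{h{\left(43 \right)} - 31351}{41945 + u{\left(y \right)}} = \frac{\left(- \frac{1}{2}\right) 43 - 31351}{41945 - \frac{1}{-24 + 2 \cdot 99}} = \frac{- \frac{43}{2} - 31351}{41945 - \frac{1}{-24 + 198}} = - \frac{62745}{2 \left(41945 - \frac{1}{174}\right)} = - \frac{62745}{2 \cdot \frac{7298429}{174}} = \left(- \frac{62745}{2}\right) \frac{174}{7298429} = - \frac{5458815}{7298429}$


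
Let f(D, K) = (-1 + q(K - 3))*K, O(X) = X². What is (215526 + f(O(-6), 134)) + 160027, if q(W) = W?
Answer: 392973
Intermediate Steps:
f(D, K) = K*(-4 + K) (f(D, K) = (-1 + (K - 3))*K = (-1 + (-3 + K))*K = (-4 + K)*K = K*(-4 + K))
(215526 + f(O(-6), 134)) + 160027 = (215526 + 134*(-4 + 134)) + 160027 = (215526 + 134*130) + 160027 = (215526 + 17420) + 160027 = 232946 + 160027 = 392973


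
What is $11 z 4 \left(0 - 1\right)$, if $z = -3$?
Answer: $132$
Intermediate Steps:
$11 z 4 \left(0 - 1\right) = 11 \left(\left(-3\right) 4\right) \left(0 - 1\right) = 11 \left(-12\right) \left(0 - 1\right) = \left(-132\right) \left(-1\right) = 132$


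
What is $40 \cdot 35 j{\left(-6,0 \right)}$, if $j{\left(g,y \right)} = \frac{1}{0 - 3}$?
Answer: $- \frac{1400}{3} \approx -466.67$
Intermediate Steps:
$j{\left(g,y \right)} = - \frac{1}{3}$ ($j{\left(g,y \right)} = \frac{1}{-3} = - \frac{1}{3}$)
$40 \cdot 35 j{\left(-6,0 \right)} = 40 \cdot 35 \left(- \frac{1}{3}\right) = 1400 \left(- \frac{1}{3}\right) = - \frac{1400}{3}$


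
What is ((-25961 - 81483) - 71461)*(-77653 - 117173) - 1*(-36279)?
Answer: 34855381809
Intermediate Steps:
((-25961 - 81483) - 71461)*(-77653 - 117173) - 1*(-36279) = (-107444 - 71461)*(-194826) + 36279 = -178905*(-194826) + 36279 = 34855345530 + 36279 = 34855381809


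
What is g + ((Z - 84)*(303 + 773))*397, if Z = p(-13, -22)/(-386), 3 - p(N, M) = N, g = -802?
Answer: -6928884626/193 ≈ -3.5901e+7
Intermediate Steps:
p(N, M) = 3 - N
Z = -8/193 (Z = (3 - 1*(-13))/(-386) = (3 + 13)*(-1/386) = 16*(-1/386) = -8/193 ≈ -0.041451)
g + ((Z - 84)*(303 + 773))*397 = -802 + ((-8/193 - 84)*(303 + 773))*397 = -802 - 16220/193*1076*397 = -802 - 17452720/193*397 = -802 - 6928729840/193 = -6928884626/193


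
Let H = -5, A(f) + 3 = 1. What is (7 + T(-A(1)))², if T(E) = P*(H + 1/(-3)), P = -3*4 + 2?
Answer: 32761/9 ≈ 3640.1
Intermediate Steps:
A(f) = -2 (A(f) = -3 + 1 = -2)
P = -10 (P = -12 + 2 = -10)
T(E) = 160/3 (T(E) = -10*(-5 + 1/(-3)) = -10*(-5 + 1*(-⅓)) = -10*(-5 - ⅓) = -10*(-16/3) = 160/3)
(7 + T(-A(1)))² = (7 + 160/3)² = (181/3)² = 32761/9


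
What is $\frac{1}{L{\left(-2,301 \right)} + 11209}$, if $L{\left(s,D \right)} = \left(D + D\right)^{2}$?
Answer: $\frac{1}{373613} \approx 2.6766 \cdot 10^{-6}$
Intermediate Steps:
$L{\left(s,D \right)} = 4 D^{2}$ ($L{\left(s,D \right)} = \left(2 D\right)^{2} = 4 D^{2}$)
$\frac{1}{L{\left(-2,301 \right)} + 11209} = \frac{1}{4 \cdot 301^{2} + 11209} = \frac{1}{4 \cdot 90601 + 11209} = \frac{1}{362404 + 11209} = \frac{1}{373613}$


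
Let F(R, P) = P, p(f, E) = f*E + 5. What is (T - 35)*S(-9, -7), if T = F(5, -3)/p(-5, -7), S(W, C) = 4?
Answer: -1403/10 ≈ -140.30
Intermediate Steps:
p(f, E) = 5 + E*f (p(f, E) = E*f + 5 = 5 + E*f)
T = -3/40 (T = -3/(5 - 7*(-5)) = -3/(5 + 35) = -3/40 ≈ -0.075000)
(T - 35)*S(-9, -7) = (-3/40 - 35)*4 = -1403/40*4 = -1403/10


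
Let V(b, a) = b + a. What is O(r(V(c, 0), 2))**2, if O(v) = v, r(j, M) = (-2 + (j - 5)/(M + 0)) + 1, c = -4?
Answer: 121/4 ≈ 30.250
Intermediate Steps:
V(b, a) = a + b
r(j, M) = -1 + (-5 + j)/M (r(j, M) = (-2 + (-5 + j)/M) + 1 = -1 + (-5 + j)/M)
O(r(V(c, 0), 2))**2 = ((-5 + (0 - 4) - 1*2)/2)**2 = ((-5 - 4 - 2)/2)**2 = ((1/2)*(-11))**2 = (-11/2)**2 = 121/4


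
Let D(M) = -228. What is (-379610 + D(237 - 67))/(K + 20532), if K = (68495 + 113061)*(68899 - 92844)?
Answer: 189919/2173668944 ≈ 8.7372e-5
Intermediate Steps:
K = -4347358420 (K = 181556*(-23945) = -4347358420)
(-379610 + D(237 - 67))/(K + 20532) = (-379610 - 228)/(-4347358420 + 20532) = -379838/(-4347337888) = -379838*(-1/4347337888) = 189919/2173668944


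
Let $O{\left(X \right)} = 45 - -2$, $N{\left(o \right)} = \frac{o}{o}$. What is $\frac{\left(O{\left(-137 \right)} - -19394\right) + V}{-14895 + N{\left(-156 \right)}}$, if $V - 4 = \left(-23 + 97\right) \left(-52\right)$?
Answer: $- \frac{15597}{14894} \approx -1.0472$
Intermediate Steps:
$N{\left(o \right)} = 1$
$O{\left(X \right)} = 47$ ($O{\left(X \right)} = 45 + 2 = 47$)
$V = -3844$ ($V = 4 + \left(-23 + 97\right) \left(-52\right) = 4 + 74 \left(-52\right) = 4 - 3848 = -3844$)
$\frac{\left(O{\left(-137 \right)} - -19394\right) + V}{-14895 + N{\left(-156 \right)}} = \frac{\left(47 - -19394\right) - 3844}{-14895 + 1} = \frac{\left(47 + 19394\right) - 3844}{-14894} = \left(19441 - 3844\right) \left(- \frac{1}{14894}\right) = 15597 \left(- \frac{1}{14894}\right) = - \frac{15597}{14894}$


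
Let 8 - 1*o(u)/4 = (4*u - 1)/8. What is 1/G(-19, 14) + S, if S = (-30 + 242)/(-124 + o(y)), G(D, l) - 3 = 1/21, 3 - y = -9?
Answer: -22285/14784 ≈ -1.5074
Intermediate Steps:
y = 12 (y = 3 - 1*(-9) = 3 + 9 = 12)
G(D, l) = 64/21 (G(D, l) = 3 + 1/21 = 64/21)
o(u) = 65/2 - 2*u (o(u) = 32 - 4*(4*u - 1)/8 = 32 - 4*(-1 + 4*u)/8 = 32 - 4*(-1/8 + u/2) = 32 + (1/2 - 2*u) = 65/2 - 2*u)
S = -424/231 (S = (-30 + 242)/(-124 + (65/2 - 2*12)) = 212/(-124 + (65/2 - 24)) = 212/(-124 + 17/2) = 212/(-231/2) = 212*(-2/231) = -424/231 ≈ -1.8355)
1/G(-19, 14) + S = 1/(64/21) - 424/231 = 21/64 - 424/231 = -22285/14784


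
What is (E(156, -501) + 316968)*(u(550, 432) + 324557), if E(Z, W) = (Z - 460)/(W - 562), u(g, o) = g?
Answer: 109540670889816/1063 ≈ 1.0305e+11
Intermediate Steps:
E(Z, W) = (-460 + Z)/(-562 + W)
(E(156, -501) + 316968)*(u(550, 432) + 324557) = ((-460 + 156)/(-562 - 501) + 316968)*(550 + 324557) = (-304/(-1063) + 316968)*325107 = (-1/1063*(-304) + 316968)*325107 = (304/1063 + 316968)*325107 = (336937288/1063)*325107 = 109540670889816/1063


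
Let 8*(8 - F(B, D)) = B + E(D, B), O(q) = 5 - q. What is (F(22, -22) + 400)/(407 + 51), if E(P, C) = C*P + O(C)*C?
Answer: 1025/916 ≈ 1.1190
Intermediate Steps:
E(P, C) = C*P + C*(5 - C) (E(P, C) = C*P + (5 - C)*C = C*P + C*(5 - C))
F(B, D) = 8 - B/8 - B*(5 + D - B)/8 (F(B, D) = 8 - (B + B*(5 + D - B))/8 = 8 + (-B/8 - B*(5 + D - B)/8) = 8 - B/8 - B*(5 + D - B)/8)
(F(22, -22) + 400)/(407 + 51) = ((8 - ⅛*22 - ⅛*22*(5 - 22 - 1*22)) + 400)/(407 + 51) = ((8 - 11/4 - ⅛*22*(5 - 22 - 22)) + 400)/458 = ((8 - 11/4 - ⅛*22*(-39)) + 400)*(1/458) = ((8 - 11/4 + 429/4) + 400)*(1/458) = (225/2 + 400)*(1/458) = (1025/2)*(1/458) = 1025/916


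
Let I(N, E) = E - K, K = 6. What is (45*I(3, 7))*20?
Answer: 900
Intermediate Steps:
I(N, E) = -6 + E (I(N, E) = E - 1*6 = E - 6 = -6 + E)
(45*I(3, 7))*20 = (45*(-6 + 7))*20 = (45*1)*20 = 45*20 = 900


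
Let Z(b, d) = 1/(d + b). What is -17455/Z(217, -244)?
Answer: 471285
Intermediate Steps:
Z(b, d) = 1/(b + d)
-17455/Z(217, -244) = -17455/(1/(217 - 244)) = -17455/(1/(-27)) = -17455/(-1/27) = -17455*(-27) = 471285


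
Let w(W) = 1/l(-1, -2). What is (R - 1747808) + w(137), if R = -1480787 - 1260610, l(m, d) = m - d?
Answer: -4489204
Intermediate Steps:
R = -2741397
w(W) = 1 (w(W) = 1/(-1 - 1*(-2)) = 1/(-1 + 2) = 1/1 = 1)
(R - 1747808) + w(137) = (-2741397 - 1747808) + 1 = -4489205 + 1 = -4489204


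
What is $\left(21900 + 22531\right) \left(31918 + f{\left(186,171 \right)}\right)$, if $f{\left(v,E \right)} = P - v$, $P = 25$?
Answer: $1410995267$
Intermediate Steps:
$f{\left(v,E \right)} = 25 - v$
$\left(21900 + 22531\right) \left(31918 + f{\left(186,171 \right)}\right) = \left(21900 + 22531\right) \left(31918 + \left(25 - 186\right)\right) = 44431 \left(31918 + \left(25 - 186\right)\right) = 44431 \left(31918 - 161\right) = 44431 \cdot 31757 = 1410995267$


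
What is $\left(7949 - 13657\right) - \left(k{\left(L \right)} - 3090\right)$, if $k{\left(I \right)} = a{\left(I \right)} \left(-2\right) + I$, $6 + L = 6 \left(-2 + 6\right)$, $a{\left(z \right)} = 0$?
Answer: $-2636$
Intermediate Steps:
$L = 18$ ($L = -6 + 6 \left(-2 + 6\right) = -6 + 6 \cdot 4 = -6 + 24 = 18$)
$k{\left(I \right)} = I$ ($k{\left(I \right)} = 0 \left(-2\right) + I = 0 + I = I$)
$\left(7949 - 13657\right) - \left(k{\left(L \right)} - 3090\right) = \left(7949 - 13657\right) - \left(18 - 3090\right) = -5708 - \left(18 - 3090\right) = -5708 - -3072 = -5708 + 3072 = -2636$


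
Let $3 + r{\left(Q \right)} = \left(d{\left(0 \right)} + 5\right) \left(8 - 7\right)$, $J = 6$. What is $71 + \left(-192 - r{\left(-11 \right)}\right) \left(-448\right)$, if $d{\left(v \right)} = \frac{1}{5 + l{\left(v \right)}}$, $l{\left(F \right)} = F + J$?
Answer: $\frac{957261}{11} \approx 87024.0$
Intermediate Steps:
$l{\left(F \right)} = 6 + F$ ($l{\left(F \right)} = F + 6 = 6 + F$)
$d{\left(v \right)} = \frac{1}{11 + v}$ ($d{\left(v \right)} = \frac{1}{5 + \left(6 + v\right)} = \frac{1}{11 + v}$)
$r{\left(Q \right)} = \frac{23}{11}$ ($r{\left(Q \right)} = -3 + \left(\frac{1}{11 + 0} + 5\right) \left(8 - 7\right) = -3 + \left(\frac{1}{11} + 5\right) 1 = -3 + \frac{56}{11} \cdot 1 = -3 + \frac{56}{11} = \frac{23}{11}$)
$71 + \left(-192 - r{\left(-11 \right)}\right) \left(-448\right) = 71 + \left(-192 - \frac{23}{11}\right) \left(-448\right) = 71 - - \frac{956480}{11} = 71 + \frac{956480}{11} = \frac{957261}{11}$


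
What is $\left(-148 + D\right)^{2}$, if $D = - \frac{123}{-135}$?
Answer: $\frac{43811161}{2025} \approx 21635.0$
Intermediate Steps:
$D = \frac{41}{45}$ ($D = \left(-123\right) \left(- \frac{1}{135}\right) = \frac{41}{45} \approx 0.91111$)
$\left(-148 + D\right)^{2} = \left(-148 + \frac{41}{45}\right)^{2} = \left(- \frac{6619}{45}\right)^{2} = \frac{43811161}{2025}$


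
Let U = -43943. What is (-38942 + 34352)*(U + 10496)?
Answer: 153521730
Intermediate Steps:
(-38942 + 34352)*(U + 10496) = (-38942 + 34352)*(-43943 + 10496) = -4590*(-33447) = 153521730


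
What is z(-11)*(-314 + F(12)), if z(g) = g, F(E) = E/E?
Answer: 3443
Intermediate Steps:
F(E) = 1
z(-11)*(-314 + F(12)) = -11*(-314 + 1) = -11*(-313) = 3443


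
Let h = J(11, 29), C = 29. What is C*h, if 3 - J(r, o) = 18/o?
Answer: 69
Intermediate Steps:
J(r, o) = 3 - 18/o
h = 69/29 (h = 3 - 18/29 = 69/29 ≈ 2.3793)
C*h = 29*(69/29) = 69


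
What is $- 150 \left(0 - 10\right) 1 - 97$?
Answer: $1403$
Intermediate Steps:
$- 150 \left(0 - 10\right) 1 - 97 = - 150 \left(\left(-10\right) 1\right) - 97 = \left(-150\right) \left(-10\right) - 97 = 1500 - 97 = 1403$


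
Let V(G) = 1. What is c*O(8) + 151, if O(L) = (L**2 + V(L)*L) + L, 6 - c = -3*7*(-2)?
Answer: -2729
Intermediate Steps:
c = -36 (c = 6 - (-3*7)*(-2) = 6 - (-21)*(-2) = 6 - 1*42 = 6 - 42 = -36)
O(L) = L**2 + 2*L (O(L) = (L**2 + 1*L) + L = (L**2 + L) + L = (L + L**2) + L = L**2 + 2*L)
c*O(8) + 151 = -288*(2 + 8) + 151 = -288*10 + 151 = -36*80 + 151 = -2880 + 151 = -2729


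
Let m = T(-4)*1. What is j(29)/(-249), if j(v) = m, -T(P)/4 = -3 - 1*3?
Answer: -8/83 ≈ -0.096385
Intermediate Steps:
T(P) = 24 (T(P) = -4*(-3 - 1*3) = -4*(-3 - 3) = -4*(-6) = 24)
m = 24 (m = 24*1 = 24)
j(v) = 24
j(29)/(-249) = 24/(-249) = 24*(-1/249) = -8/83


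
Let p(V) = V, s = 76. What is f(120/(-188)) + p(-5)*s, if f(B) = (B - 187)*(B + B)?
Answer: -310280/2209 ≈ -140.46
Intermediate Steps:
f(B) = 2*B*(-187 + B) (f(B) = (-187 + B)*(2*B) = 2*B*(-187 + B))
f(120/(-188)) + p(-5)*s = 2*(120/(-188))*(-187 + 120/(-188)) - 5*76 = 2*(120*(-1/188))*(-187 + 120*(-1/188)) - 380 = 2*(-30/47)*(-187 - 30/47) - 380 = 2*(-30/47)*(-8819/47) - 380 = 529140/2209 - 380 = -310280/2209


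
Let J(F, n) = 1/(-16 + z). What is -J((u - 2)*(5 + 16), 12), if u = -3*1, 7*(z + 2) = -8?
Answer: 7/134 ≈ 0.052239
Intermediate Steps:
z = -22/7 (z = -2 + (1/7)*(-8) = -2 - 8/7 = -22/7 ≈ -3.1429)
u = -3
J(F, n) = -7/134 (J(F, n) = 1/(-16 - 22/7) = 1/(-134/7) = -7/134)
-J((u - 2)*(5 + 16), 12) = -1*(-7/134) = 7/134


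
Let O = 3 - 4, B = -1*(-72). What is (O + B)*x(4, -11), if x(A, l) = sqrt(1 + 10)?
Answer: 71*sqrt(11) ≈ 235.48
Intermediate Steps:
B = 72
x(A, l) = sqrt(11)
O = -1
(O + B)*x(4, -11) = (-1 + 72)*sqrt(11) = 71*sqrt(11)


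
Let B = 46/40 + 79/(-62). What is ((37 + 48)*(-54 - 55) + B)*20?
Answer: -5744377/31 ≈ -1.8530e+5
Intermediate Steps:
B = -77/620 (B = 46*(1/40) + 79*(-1/62) = 23/20 - 79/62 = -77/620 ≈ -0.12419)
((37 + 48)*(-54 - 55) + B)*20 = ((37 + 48)*(-54 - 55) - 77/620)*20 = (85*(-109) - 77/620)*20 = (-9265 - 77/620)*20 = -5744377/620*20 = -5744377/31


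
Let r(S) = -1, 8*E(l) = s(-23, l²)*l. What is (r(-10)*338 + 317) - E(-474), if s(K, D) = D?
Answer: 13312032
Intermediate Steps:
E(l) = l³/8 (E(l) = (l²*l)/8 = l³/8)
(r(-10)*338 + 317) - E(-474) = (-1*338 + 317) - (-474)³/8 = (-338 + 317) - (-106496424)/8 = -21 - 1*(-13312053) = -21 + 13312053 = 13312032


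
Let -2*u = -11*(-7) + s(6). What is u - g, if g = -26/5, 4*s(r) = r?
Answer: -681/20 ≈ -34.050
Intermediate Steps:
s(r) = r/4
g = -26/5 ≈ -5.2000
u = -157/4 (u = -(-11*(-7) + (¼)*6)/2 = -(77 + 3/2)/2 = -½*157/2 = -157/4 ≈ -39.250)
u - g = -157/4 - 1*(-26/5) = -157/4 + 26/5 = -681/20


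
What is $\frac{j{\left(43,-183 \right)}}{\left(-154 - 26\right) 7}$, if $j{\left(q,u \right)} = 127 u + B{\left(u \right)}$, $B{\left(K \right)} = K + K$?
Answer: $\frac{2623}{140} \approx 18.736$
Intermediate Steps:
$B{\left(K \right)} = 2 K$
$j{\left(q,u \right)} = 129 u$ ($j{\left(q,u \right)} = 127 u + 2 u = 129 u$)
$\frac{j{\left(43,-183 \right)}}{\left(-154 - 26\right) 7} = \frac{129 \left(-183\right)}{\left(-154 - 26\right) 7} = - \frac{23607}{\left(-180\right) 7} = - \frac{23607}{-1260} = \left(-23607\right) \left(- \frac{1}{1260}\right) = \frac{2623}{140}$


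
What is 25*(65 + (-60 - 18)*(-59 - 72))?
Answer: 257075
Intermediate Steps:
25*(65 + (-60 - 18)*(-59 - 72)) = 25*(65 - 78*(-131)) = 25*(65 + 10218) = 25*10283 = 257075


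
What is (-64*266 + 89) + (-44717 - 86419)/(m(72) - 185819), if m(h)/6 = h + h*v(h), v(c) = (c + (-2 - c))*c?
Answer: -4192890189/247595 ≈ -16934.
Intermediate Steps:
v(c) = -2*c
m(h) = -12*h² + 6*h (m(h) = 6*(h + h*(-2*h)) = 6*(h - 2*h²) = -12*h² + 6*h)
(-64*266 + 89) + (-44717 - 86419)/(m(72) - 185819) = (-64*266 + 89) + (-44717 - 86419)/(6*72*(1 - 2*72) - 185819) = (-17024 + 89) - 131136/(6*72*(1 - 144) - 185819) = -16935 - 131136/(6*72*(-143) - 185819) = -16935 - 131136/(-61776 - 185819) = -16935 - 131136/(-247595) = -16935 - 131136*(-1/247595) = -16935 + 131136/247595 = -4192890189/247595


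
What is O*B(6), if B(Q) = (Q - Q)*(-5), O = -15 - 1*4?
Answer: 0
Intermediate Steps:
O = -19 (O = -15 - 4 = -19)
B(Q) = 0 (B(Q) = 0*(-5) = 0)
O*B(6) = -19*0 = 0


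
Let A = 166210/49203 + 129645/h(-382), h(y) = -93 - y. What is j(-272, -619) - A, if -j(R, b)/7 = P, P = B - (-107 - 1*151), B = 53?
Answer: -3398470244/1292697 ≈ -2629.0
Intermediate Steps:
A = 584268875/1292697 (A = 166210/49203 + 129645/(-93 - 1*(-382)) = 166210*(1/49203) + 129645/(-93 + 382) = 15110/4473 + 129645/289 = 584268875/1292697 ≈ 451.98)
P = 311 (P = 53 - (-107 - 1*151) = 53 - (-107 - 151) = 53 - 1*(-258) = 53 + 258 = 311)
j(R, b) = -2177 (j(R, b) = -7*311 = -2177)
j(-272, -619) - A = -2177 - 1*584268875/1292697 = -2177 - 584268875/1292697 = -3398470244/1292697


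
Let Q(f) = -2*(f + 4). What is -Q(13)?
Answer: 34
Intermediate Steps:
Q(f) = -8 - 2*f (Q(f) = -2*(4 + f) = -8 - 2*f)
-Q(13) = -(-8 - 2*13) = -(-8 - 26) = -1*(-34) = 34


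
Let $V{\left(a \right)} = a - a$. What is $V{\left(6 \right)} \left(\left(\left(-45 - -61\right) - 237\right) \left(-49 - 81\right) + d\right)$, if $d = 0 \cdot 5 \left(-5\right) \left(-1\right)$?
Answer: $0$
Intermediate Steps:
$V{\left(a \right)} = 0$
$d = 0$ ($d = 0 \left(-25\right) \left(-1\right) = 0 \left(-1\right) = 0$)
$V{\left(6 \right)} \left(\left(\left(-45 - -61\right) - 237\right) \left(-49 - 81\right) + d\right) = 0 \left(\left(\left(-45 - -61\right) - 237\right) \left(-49 - 81\right) + 0\right) = 0 \left(\left(\left(-45 + 61\right) - 237\right) \left(-130\right) + 0\right) = 0 \left(\left(16 - 237\right) \left(-130\right) + 0\right) = 0 \left(\left(-221\right) \left(-130\right) + 0\right) = 0 \left(28730 + 0\right) = 0 \cdot 28730 = 0$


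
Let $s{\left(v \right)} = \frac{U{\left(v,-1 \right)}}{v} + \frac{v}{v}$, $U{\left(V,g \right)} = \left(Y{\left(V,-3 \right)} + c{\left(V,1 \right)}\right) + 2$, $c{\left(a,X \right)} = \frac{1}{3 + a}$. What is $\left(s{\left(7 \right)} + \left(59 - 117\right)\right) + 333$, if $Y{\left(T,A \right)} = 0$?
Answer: $\frac{2763}{10} \approx 276.3$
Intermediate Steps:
$U{\left(V,g \right)} = 2 + \frac{1}{3 + V}$ ($U{\left(V,g \right)} = \left(0 + \frac{1}{3 + V}\right) + 2 = \frac{1}{3 + V} + 2 = 2 + \frac{1}{3 + V}$)
$s{\left(v \right)} = 1 + \frac{7 + 2 v}{v \left(3 + v\right)}$ ($s{\left(v \right)} = \frac{\frac{1}{3 + v} \left(7 + 2 v\right)}{v} + \frac{v}{v} = \frac{7 + 2 v}{v \left(3 + v\right)} + 1 = 1 + \frac{7 + 2 v}{v \left(3 + v\right)}$)
$\left(s{\left(7 \right)} + \left(59 - 117\right)\right) + 333 = \left(\frac{7 + 7^{2} + 5 \cdot 7}{7 \left(3 + 7\right)} + \left(59 - 117\right)\right) + 333 = \left(\frac{7 + 49 + 35}{7 \cdot 10} + \left(59 - 117\right)\right) + 333 = \left(\frac{1}{7} \cdot \frac{1}{10} \cdot 91 - 58\right) + 333 = \left(\frac{13}{10} - 58\right) + 333 = - \frac{567}{10} + 333 = \frac{2763}{10}$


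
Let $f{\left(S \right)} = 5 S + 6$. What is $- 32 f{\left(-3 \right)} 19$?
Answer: $5472$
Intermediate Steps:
$f{\left(S \right)} = 6 + 5 S$
$- 32 f{\left(-3 \right)} 19 = - 32 \left(6 + 5 \left(-3\right)\right) 19 = - 32 \left(6 - 15\right) 19 = \left(-32\right) \left(-9\right) 19 = 288 \cdot 19 = 5472$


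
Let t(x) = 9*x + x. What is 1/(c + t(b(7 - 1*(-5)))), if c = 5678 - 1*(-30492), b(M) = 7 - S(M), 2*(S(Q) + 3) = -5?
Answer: 1/36295 ≈ 2.7552e-5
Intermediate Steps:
S(Q) = -11/2 (S(Q) = -3 + (½)*(-5) = -3 - 5/2 = -11/2)
b(M) = 25/2 (b(M) = 7 - 1*(-11/2) = 7 + 11/2 = 25/2)
t(x) = 10*x
c = 36170 (c = 5678 + 30492 = 36170)
1/(c + t(b(7 - 1*(-5)))) = 1/(36170 + 10*(25/2)) = 1/(36170 + 125) = 1/36295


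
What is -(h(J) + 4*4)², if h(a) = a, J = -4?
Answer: -144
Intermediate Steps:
-(h(J) + 4*4)² = -(-4 + 4*4)² = -(-4 + 16)² = -1*12² = -1*144 = -144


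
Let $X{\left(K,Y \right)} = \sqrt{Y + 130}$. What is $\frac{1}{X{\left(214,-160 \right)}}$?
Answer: $- \frac{i \sqrt{30}}{30} \approx - 0.18257 i$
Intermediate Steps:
$X{\left(K,Y \right)} = \sqrt{130 + Y}$
$\frac{1}{X{\left(214,-160 \right)}} = \frac{1}{\sqrt{130 - 160}} = \frac{1}{\sqrt{-30}} = \frac{1}{i \sqrt{30}} = - \frac{i \sqrt{30}}{30}$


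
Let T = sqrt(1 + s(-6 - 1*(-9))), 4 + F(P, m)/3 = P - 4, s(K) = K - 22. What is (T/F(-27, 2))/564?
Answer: -I*sqrt(2)/19740 ≈ -7.1642e-5*I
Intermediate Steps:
s(K) = -22 + K
F(P, m) = -24 + 3*P (F(P, m) = -12 + 3*(P - 4) = -12 + 3*(-4 + P) = -12 + (-12 + 3*P) = -24 + 3*P)
T = 3*I*sqrt(2) (T = sqrt(1 + (-22 + (-6 - 1*(-9)))) = sqrt(1 + (-22 + (-6 + 9))) = sqrt(1 + (-22 + 3)) = sqrt(1 - 19) = sqrt(-18) = 3*I*sqrt(2) ≈ 4.2426*I)
(T/F(-27, 2))/564 = ((3*I*sqrt(2))/(-24 + 3*(-27)))/564 = ((3*I*sqrt(2))/(-24 - 81))*(1/564) = ((3*I*sqrt(2))/(-105))*(1/564) = ((3*I*sqrt(2))*(-1/105))*(1/564) = -I*sqrt(2)/35*(1/564) = -I*sqrt(2)/19740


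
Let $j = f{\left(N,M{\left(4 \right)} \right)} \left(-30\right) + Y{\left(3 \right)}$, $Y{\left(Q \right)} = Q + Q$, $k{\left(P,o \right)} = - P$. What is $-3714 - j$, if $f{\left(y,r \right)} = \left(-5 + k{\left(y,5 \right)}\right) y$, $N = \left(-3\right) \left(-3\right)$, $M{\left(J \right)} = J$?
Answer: $-7500$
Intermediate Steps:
$Y{\left(Q \right)} = 2 Q$
$N = 9$
$f{\left(y,r \right)} = y \left(-5 - y\right)$ ($f{\left(y,r \right)} = \left(-5 - y\right) y = y \left(-5 - y\right)$)
$j = 3786$ ($j = \left(-1\right) 9 \left(5 + 9\right) \left(-30\right) + 2 \cdot 3 = \left(-1\right) 9 \cdot 14 \left(-30\right) + 6 = \left(-126\right) \left(-30\right) + 6 = 3780 + 6 = 3786$)
$-3714 - j = -3714 - 3786 = -7500$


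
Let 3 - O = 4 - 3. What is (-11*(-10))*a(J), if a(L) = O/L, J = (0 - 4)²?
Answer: 55/4 ≈ 13.750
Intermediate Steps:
J = 16 (J = (-4)² = 16)
O = 2 (O = 3 - (4 - 3) = 3 - 1*1 = 3 - 1 = 2)
a(L) = 2/L
(-11*(-10))*a(J) = (-11*(-10))*(2/16) = 110*(2*(1/16)) = 110*(⅛) = 55/4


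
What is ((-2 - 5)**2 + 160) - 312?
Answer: -103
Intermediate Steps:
((-2 - 5)**2 + 160) - 312 = ((-7)**2 + 160) - 312 = (49 + 160) - 312 = 209 - 312 = -103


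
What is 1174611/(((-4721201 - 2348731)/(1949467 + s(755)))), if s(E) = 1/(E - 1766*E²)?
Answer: -192093638323028023292/593086812461595 ≈ -3.2389e+5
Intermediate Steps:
1174611/(((-4721201 - 2348731)/(1949467 + s(755)))) = 1174611/(((-4721201 - 2348731)/(1949467 - 1/(755*(-1 + 1766*755))))) = 1174611/((-7069932/(1949467 - 1*1/755/(-1 + 1333330)))) = 1174611/((-7069932/(1949467 - 1*1/755/1333329))) = 1174611/((-7069932/(1949467 - 1*1/755*1/1333329))) = 1174611/((-7069932/(1949467 - 1/1006663395))) = 1174611/((-7069932/1962457068660464/1006663395)) = 1174611/((-7069932*1006663395/1962457068660464)) = 1174611/(-1779260437384785/490614267165116) = 1174611*(-490614267165116/1779260437384785) = -192093638323028023292/593086812461595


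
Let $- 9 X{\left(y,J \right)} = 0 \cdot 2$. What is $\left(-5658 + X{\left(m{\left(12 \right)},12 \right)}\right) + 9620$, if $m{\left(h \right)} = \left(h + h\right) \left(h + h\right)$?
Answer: $3962$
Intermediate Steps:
$m{\left(h \right)} = 4 h^{2}$ ($m{\left(h \right)} = 2 h 2 h = 4 h^{2}$)
$X{\left(y,J \right)} = 0$ ($X{\left(y,J \right)} = - \frac{0 \cdot 2}{9} = \left(- \frac{1}{9}\right) 0 = 0$)
$\left(-5658 + X{\left(m{\left(12 \right)},12 \right)}\right) + 9620 = \left(-5658 + 0\right) + 9620 = -5658 + 9620 = 3962$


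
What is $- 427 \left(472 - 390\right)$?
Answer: $-35014$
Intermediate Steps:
$- 427 \left(472 - 390\right) = \left(-427\right) 82 = -35014$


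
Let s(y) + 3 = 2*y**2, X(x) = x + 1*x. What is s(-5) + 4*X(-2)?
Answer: 31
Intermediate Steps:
X(x) = 2*x (X(x) = x + x = 2*x)
s(y) = -3 + 2*y**2
s(-5) + 4*X(-2) = (-3 + 2*(-5)**2) + 4*(2*(-2)) = (-3 + 2*25) + 4*(-4) = (-3 + 50) - 16 = 47 - 16 = 31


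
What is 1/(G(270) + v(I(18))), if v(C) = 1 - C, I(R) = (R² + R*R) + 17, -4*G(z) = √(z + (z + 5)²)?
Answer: -10624/6978441 + 4*√75895/6978441 ≈ -0.0013645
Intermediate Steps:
G(z) = -√(z + (5 + z)²)/4 (G(z) = -√(z + (z + 5)²)/4 = -√(z + (5 + z)²)/4)
I(R) = 17 + 2*R² (I(R) = (R² + R²) + 17 = 2*R² + 17 = 17 + 2*R²)
1/(G(270) + v(I(18))) = 1/(-√(270 + (5 + 270)²)/4 + (1 - (17 + 2*18²))) = 1/(-√(270 + 275²)/4 + (1 - (17 + 2*324))) = 1/(-√(270 + 75625)/4 + (1 - (17 + 648))) = 1/(-√75895/4 + (1 - 1*665)) = 1/(-√75895/4 + (1 - 665)) = 1/(-√75895/4 - 664) = 1/(-664 - √75895/4)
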